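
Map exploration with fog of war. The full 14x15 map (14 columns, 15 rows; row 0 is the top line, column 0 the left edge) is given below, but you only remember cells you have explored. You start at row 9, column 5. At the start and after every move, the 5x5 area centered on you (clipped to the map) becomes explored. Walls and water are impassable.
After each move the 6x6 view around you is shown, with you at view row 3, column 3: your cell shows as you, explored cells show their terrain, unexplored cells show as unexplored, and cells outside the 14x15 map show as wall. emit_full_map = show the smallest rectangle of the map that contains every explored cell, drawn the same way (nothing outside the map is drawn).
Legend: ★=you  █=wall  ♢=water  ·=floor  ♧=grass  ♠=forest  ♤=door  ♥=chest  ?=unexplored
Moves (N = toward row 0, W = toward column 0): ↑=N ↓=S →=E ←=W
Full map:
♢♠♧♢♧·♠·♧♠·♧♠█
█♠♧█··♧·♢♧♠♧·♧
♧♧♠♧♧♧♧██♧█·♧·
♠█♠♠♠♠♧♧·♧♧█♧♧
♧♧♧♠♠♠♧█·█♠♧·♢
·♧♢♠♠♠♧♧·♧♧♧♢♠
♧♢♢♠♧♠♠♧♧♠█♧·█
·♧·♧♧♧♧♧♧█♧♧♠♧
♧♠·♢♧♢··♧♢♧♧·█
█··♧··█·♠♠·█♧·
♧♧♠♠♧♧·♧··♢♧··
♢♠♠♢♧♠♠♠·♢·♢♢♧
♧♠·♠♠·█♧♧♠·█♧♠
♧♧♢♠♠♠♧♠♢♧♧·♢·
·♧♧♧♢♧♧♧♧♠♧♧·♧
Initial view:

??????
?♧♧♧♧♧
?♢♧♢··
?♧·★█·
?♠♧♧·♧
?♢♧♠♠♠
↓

?♧♧♧♧♧
?♢♧♢··
?♧··█·
?♠♧★·♧
?♢♧♠♠♠
?♠♠·█♧

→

♧♧♧♧♧?
♢♧♢··♧
♧··█·♠
♠♧♧★♧·
♢♧♠♠♠·
♠♠·█♧♧

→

♧♧♧♧??
♧♢··♧♢
··█·♠♠
♧♧·★··
♧♠♠♠·♢
♠·█♧♧♠

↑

??????
♧♧♧♧♧█
♧♢··♧♢
··█★♠♠
♧♧·♧··
♧♠♠♠·♢

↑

??????
?♠♠♧♧♠
♧♧♧♧♧█
♧♢·★♧♢
··█·♠♠
♧♧·♧··

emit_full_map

??♠♠♧♧♠
♧♧♧♧♧♧█
♢♧♢·★♧♢
♧··█·♠♠
♠♧♧·♧··
♢♧♠♠♠·♢
♠♠·█♧♧♠

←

??????
?♧♠♠♧♧
♧♧♧♧♧♧
♢♧♢★·♧
♧··█·♠
♠♧♧·♧·

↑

??????
?♠♠♧♧·
?♧♠♠♧♧
♧♧♧★♧♧
♢♧♢··♧
♧··█·♠

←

??????
?♠♠♠♧♧
?♠♧♠♠♧
?♧♧★♧♧
?♢♧♢··
?♧··█·

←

??????
?♢♠♠♠♧
?♢♠♧♠♠
?·♧★♧♧
?·♢♧♢·
?·♧··█

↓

?♢♠♠♠♧
?♢♠♧♠♠
?·♧♧♧♧
?·♢★♢·
?·♧··█
?♠♠♧♧·

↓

?♢♠♧♠♠
?·♧♧♧♧
?·♢♧♢·
?·♧★·█
?♠♠♧♧·
?♠♢♧♠♠

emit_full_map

♢♠♠♠♧♧·?
♢♠♧♠♠♧♧♠
·♧♧♧♧♧♧█
·♢♧♢··♧♢
·♧★·█·♠♠
♠♠♧♧·♧··
♠♢♧♠♠♠·♢
?♠♠·█♧♧♠


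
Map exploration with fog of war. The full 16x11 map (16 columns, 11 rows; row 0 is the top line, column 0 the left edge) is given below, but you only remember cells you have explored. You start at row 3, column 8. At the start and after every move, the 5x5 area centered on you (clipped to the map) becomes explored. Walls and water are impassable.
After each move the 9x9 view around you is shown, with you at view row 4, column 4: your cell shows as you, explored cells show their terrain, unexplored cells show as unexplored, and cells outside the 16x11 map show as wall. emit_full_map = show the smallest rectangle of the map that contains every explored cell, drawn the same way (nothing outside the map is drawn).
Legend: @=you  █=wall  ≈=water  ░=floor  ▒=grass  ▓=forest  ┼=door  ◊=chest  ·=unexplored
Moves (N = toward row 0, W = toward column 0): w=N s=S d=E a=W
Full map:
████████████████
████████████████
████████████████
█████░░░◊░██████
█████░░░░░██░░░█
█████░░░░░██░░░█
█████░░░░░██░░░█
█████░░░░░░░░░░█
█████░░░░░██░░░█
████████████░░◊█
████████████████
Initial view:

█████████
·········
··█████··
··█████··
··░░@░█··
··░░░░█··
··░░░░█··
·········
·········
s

·········
··█████··
··█████··
··░░◊░█··
··░░@░█··
··░░░░█··
··░░░░█··
·········
·········

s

··█████··
··█████··
··░░◊░█··
··░░░░█··
··░░@░█··
··░░░░█··
··░░░░░··
·········
·········

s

··█████··
··░░◊░█··
··░░░░█··
··░░░░█··
··░░@░█··
··░░░░░··
··░░░░█··
·········
·········

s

··░░◊░█··
··░░░░█··
··░░░░█··
··░░░░█··
··░░@░░··
··░░░░█··
··█████··
·········
█████████

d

·░░◊░█···
·░░░░█···
·░░░░██··
·░░░░██··
·░░░@░░··
·░░░░██··
·██████··
·········
█████████

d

░░◊░█····
░░░░█····
░░░░██░··
░░░░██░··
░░░░@░░··
░░░░██░··
██████░··
·········
█████████

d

░◊░█·····
░░░█·····
░░░██░░··
░░░██░░··
░░░░@░░··
░░░██░░··
█████░░··
·········
█████████

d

◊░█·····█
░░█·····█
░░██░░░·█
░░██░░░·█
░░░░@░░·█
░░██░░░·█
████░░◊·█
········█
█████████

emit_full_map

█████····
█████····
░░◊░█····
░░░░█····
░░░░██░░░
░░░░██░░░
░░░░░░@░░
░░░░██░░░
██████░░◊

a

░◊░█·····
░░░█·····
░░░██░░░·
░░░██░░░·
░░░░@░░░·
░░░██░░░·
█████░░◊·
·········
█████████

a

░░◊░█····
░░░░█····
░░░░██░░░
░░░░██░░░
░░░░@░░░░
░░░░██░░░
██████░░◊
·········
█████████

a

·░░◊░█···
·░░░░█···
·░░░░██░░
·░░░░██░░
·░░░@░░░░
·░░░░██░░
·██████░░
·········
█████████

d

░░◊░█····
░░░░█····
░░░░██░░░
░░░░██░░░
░░░░@░░░░
░░░░██░░░
██████░░◊
·········
█████████

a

·░░◊░█···
·░░░░█···
·░░░░██░░
·░░░░██░░
·░░░@░░░░
·░░░░██░░
·██████░░
·········
█████████

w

·█████···
·░░◊░█···
·░░░░██··
·░░░░██░░
·░░░@██░░
·░░░░░░░░
·░░░░██░░
·██████░░
·········

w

·█████···
·█████···
·░░◊░██··
·░░░░██··
·░░░@██░░
·░░░░██░░
·░░░░░░░░
·░░░░██░░
·██████░░

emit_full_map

█████····
█████····
░░◊░██···
░░░░██···
░░░@██░░░
░░░░██░░░
░░░░░░░░░
░░░░██░░░
██████░░◊


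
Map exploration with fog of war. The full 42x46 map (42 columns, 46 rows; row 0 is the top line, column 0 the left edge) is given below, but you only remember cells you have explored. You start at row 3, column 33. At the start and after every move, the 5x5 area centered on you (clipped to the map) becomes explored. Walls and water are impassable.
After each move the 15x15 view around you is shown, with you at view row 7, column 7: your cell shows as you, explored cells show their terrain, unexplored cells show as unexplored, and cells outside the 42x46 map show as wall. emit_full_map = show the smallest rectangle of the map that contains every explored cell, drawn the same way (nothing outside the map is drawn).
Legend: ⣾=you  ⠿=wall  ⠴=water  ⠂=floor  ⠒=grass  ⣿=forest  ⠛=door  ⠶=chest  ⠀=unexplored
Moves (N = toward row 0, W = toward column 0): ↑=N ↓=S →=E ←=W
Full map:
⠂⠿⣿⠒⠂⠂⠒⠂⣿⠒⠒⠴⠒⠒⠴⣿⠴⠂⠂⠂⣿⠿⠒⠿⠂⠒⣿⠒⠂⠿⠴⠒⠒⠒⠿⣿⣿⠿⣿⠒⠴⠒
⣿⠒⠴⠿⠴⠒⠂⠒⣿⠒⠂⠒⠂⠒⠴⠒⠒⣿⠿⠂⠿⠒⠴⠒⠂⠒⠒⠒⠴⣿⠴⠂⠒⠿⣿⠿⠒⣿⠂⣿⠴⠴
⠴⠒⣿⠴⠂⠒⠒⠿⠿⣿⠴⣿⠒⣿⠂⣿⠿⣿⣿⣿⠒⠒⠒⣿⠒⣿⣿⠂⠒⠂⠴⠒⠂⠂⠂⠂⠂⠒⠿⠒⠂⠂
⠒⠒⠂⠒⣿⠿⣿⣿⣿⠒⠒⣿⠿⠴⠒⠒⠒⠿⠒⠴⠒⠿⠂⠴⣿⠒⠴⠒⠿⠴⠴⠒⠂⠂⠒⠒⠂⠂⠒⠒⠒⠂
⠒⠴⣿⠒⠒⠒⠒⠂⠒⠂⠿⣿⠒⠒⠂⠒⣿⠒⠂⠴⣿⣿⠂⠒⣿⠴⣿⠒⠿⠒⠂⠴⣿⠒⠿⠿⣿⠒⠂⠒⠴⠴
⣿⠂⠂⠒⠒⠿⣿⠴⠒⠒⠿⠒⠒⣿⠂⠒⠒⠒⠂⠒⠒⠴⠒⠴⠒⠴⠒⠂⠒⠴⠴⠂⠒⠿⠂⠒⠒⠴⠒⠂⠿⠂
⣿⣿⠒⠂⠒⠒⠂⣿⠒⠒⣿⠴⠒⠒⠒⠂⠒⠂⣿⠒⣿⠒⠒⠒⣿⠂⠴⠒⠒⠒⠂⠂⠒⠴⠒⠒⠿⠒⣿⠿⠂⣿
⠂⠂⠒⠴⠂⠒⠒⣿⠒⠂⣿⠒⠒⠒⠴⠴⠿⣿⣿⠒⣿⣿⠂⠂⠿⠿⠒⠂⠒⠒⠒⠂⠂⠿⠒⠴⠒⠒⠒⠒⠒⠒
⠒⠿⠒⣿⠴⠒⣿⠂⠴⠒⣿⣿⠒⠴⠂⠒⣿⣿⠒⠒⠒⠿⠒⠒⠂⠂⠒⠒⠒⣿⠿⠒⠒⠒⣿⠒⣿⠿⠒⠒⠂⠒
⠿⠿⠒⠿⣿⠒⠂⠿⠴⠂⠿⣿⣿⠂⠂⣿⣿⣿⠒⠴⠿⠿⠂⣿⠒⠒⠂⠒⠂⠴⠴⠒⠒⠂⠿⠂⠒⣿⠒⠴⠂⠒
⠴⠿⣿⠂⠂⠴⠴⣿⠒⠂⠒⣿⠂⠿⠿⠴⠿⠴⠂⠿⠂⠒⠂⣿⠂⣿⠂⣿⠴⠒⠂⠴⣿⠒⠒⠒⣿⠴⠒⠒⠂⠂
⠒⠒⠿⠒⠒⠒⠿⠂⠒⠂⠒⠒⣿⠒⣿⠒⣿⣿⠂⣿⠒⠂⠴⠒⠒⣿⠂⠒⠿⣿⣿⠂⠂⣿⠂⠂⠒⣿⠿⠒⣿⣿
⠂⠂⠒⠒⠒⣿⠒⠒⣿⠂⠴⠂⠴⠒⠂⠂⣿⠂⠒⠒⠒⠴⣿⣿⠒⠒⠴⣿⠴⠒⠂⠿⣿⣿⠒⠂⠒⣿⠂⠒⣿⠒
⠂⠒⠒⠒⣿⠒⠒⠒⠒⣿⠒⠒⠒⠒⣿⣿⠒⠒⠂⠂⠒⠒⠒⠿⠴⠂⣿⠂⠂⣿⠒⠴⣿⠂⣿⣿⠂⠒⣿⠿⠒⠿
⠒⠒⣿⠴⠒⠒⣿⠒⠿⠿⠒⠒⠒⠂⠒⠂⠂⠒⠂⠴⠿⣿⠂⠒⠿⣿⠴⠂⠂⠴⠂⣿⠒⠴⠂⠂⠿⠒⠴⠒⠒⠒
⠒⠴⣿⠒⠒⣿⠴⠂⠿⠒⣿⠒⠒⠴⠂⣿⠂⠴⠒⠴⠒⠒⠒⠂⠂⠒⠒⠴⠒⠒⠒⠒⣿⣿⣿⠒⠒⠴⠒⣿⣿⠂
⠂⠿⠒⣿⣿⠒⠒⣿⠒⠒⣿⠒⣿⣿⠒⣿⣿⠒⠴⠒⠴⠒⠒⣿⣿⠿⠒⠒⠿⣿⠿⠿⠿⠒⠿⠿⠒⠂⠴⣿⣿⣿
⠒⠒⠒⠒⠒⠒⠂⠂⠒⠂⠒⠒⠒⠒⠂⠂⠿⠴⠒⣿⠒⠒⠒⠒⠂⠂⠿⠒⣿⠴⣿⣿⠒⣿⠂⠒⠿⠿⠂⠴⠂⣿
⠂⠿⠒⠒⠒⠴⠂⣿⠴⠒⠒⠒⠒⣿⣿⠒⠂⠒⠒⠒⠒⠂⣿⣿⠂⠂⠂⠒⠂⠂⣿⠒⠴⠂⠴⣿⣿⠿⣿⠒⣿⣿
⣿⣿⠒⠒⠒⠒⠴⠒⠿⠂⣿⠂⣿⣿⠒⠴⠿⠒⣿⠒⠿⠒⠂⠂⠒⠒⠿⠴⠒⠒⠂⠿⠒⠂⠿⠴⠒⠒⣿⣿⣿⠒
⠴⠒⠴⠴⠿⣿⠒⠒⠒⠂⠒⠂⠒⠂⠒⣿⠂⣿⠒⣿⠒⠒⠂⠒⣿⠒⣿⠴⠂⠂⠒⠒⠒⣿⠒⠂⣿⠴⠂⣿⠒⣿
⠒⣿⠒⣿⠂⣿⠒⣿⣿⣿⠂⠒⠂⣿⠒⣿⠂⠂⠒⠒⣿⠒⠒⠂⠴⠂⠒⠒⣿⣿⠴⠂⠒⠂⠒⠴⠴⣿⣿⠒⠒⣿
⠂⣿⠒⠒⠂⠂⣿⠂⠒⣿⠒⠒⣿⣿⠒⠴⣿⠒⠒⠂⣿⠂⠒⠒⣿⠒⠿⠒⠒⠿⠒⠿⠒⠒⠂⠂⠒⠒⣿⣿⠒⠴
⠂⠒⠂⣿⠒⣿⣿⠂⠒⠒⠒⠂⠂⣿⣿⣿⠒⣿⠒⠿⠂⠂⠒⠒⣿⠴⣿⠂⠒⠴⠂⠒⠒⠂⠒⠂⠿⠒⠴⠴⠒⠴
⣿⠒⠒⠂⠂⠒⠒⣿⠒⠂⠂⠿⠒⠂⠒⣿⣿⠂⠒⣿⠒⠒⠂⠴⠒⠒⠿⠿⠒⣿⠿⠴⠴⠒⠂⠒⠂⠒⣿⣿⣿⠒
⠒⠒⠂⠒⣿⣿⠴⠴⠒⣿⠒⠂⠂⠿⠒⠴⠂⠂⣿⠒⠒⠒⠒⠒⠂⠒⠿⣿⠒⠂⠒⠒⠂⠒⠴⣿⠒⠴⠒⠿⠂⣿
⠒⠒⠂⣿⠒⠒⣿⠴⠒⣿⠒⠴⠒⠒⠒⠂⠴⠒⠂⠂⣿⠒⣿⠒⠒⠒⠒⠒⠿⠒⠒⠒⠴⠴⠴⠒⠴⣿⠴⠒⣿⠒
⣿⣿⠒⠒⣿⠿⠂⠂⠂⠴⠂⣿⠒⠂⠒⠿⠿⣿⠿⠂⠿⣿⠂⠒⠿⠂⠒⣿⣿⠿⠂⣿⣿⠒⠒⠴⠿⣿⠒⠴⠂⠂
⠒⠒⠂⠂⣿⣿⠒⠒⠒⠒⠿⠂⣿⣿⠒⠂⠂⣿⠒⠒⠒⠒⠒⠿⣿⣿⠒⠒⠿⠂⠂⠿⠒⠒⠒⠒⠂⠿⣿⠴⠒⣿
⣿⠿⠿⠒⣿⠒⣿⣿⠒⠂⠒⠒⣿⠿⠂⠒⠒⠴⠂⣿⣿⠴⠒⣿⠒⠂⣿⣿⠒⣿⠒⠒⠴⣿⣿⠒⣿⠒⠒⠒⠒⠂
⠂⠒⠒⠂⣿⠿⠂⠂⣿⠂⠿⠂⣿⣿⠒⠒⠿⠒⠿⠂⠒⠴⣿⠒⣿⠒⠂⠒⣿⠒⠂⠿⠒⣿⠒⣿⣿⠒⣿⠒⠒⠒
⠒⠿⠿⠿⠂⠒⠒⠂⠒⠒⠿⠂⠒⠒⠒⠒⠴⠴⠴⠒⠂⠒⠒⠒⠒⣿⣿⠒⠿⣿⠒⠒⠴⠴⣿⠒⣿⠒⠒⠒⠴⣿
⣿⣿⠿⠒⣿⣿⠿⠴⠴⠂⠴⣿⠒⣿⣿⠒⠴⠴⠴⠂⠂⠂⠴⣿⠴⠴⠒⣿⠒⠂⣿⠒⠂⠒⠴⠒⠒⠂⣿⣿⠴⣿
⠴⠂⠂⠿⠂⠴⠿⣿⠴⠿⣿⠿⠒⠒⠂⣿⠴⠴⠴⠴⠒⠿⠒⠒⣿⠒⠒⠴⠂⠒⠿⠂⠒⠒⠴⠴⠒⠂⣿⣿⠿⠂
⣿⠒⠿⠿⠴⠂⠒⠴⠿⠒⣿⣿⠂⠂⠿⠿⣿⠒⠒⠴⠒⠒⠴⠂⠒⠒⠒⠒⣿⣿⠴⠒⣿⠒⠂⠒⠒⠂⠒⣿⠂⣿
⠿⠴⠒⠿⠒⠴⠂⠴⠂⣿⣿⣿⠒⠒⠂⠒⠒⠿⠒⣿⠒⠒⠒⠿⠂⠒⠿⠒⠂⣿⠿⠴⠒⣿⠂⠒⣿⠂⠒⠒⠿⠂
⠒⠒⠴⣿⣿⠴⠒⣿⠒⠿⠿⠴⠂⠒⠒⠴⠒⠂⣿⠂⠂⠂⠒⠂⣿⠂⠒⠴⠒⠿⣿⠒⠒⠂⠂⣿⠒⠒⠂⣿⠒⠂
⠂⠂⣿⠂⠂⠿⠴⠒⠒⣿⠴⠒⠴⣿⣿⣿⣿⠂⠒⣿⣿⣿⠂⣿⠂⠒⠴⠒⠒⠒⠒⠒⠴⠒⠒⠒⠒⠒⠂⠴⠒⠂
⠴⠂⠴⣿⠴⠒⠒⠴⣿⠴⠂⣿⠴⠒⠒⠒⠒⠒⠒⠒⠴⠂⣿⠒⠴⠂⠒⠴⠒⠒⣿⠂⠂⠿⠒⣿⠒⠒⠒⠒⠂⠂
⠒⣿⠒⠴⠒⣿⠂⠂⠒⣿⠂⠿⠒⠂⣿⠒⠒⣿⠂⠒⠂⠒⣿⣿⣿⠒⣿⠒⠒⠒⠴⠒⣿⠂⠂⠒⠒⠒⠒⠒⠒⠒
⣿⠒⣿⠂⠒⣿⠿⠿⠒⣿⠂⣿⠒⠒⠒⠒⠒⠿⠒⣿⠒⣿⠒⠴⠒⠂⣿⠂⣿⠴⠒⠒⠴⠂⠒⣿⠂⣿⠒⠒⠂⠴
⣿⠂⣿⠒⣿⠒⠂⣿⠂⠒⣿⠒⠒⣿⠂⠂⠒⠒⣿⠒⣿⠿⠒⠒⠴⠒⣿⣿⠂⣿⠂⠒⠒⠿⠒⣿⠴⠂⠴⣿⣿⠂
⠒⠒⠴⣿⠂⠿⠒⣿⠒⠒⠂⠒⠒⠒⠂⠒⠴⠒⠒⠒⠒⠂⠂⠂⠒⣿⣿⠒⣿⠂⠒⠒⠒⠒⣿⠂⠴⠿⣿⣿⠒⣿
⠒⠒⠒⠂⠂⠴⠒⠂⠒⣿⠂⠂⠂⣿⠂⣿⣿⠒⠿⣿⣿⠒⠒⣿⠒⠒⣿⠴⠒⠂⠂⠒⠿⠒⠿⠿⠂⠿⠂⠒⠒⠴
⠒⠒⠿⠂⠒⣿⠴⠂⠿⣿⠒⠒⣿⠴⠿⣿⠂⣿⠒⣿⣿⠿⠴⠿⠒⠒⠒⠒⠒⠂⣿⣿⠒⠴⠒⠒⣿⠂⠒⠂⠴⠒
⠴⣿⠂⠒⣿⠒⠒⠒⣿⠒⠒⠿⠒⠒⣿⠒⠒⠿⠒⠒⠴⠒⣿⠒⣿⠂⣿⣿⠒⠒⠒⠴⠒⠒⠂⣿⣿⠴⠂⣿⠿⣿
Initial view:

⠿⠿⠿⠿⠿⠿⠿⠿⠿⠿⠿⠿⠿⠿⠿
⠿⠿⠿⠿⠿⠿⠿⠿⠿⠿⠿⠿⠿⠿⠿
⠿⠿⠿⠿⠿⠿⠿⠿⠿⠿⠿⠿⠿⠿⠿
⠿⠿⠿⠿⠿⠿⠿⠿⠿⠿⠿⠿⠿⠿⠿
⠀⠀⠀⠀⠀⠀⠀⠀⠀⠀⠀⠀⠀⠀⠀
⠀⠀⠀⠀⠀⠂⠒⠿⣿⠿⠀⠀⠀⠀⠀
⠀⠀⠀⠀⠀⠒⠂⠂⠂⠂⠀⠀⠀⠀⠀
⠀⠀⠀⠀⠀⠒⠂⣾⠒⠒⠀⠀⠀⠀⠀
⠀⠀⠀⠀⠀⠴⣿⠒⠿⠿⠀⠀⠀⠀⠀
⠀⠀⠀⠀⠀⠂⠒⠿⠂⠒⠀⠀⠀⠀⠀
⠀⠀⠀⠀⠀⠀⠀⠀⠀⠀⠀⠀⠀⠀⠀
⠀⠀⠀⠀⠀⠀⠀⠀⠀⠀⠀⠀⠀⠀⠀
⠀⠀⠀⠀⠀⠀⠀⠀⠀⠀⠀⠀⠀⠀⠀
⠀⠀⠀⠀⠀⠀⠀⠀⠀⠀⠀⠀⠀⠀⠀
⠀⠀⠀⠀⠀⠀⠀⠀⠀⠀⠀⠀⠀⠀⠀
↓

⠿⠿⠿⠿⠿⠿⠿⠿⠿⠿⠿⠿⠿⠿⠿
⠿⠿⠿⠿⠿⠿⠿⠿⠿⠿⠿⠿⠿⠿⠿
⠿⠿⠿⠿⠿⠿⠿⠿⠿⠿⠿⠿⠿⠿⠿
⠀⠀⠀⠀⠀⠀⠀⠀⠀⠀⠀⠀⠀⠀⠀
⠀⠀⠀⠀⠀⠂⠒⠿⣿⠿⠀⠀⠀⠀⠀
⠀⠀⠀⠀⠀⠒⠂⠂⠂⠂⠀⠀⠀⠀⠀
⠀⠀⠀⠀⠀⠒⠂⠂⠒⠒⠀⠀⠀⠀⠀
⠀⠀⠀⠀⠀⠴⣿⣾⠿⠿⠀⠀⠀⠀⠀
⠀⠀⠀⠀⠀⠂⠒⠿⠂⠒⠀⠀⠀⠀⠀
⠀⠀⠀⠀⠀⠂⠒⠴⠒⠒⠀⠀⠀⠀⠀
⠀⠀⠀⠀⠀⠀⠀⠀⠀⠀⠀⠀⠀⠀⠀
⠀⠀⠀⠀⠀⠀⠀⠀⠀⠀⠀⠀⠀⠀⠀
⠀⠀⠀⠀⠀⠀⠀⠀⠀⠀⠀⠀⠀⠀⠀
⠀⠀⠀⠀⠀⠀⠀⠀⠀⠀⠀⠀⠀⠀⠀
⠀⠀⠀⠀⠀⠀⠀⠀⠀⠀⠀⠀⠀⠀⠀

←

⠿⠿⠿⠿⠿⠿⠿⠿⠿⠿⠿⠿⠿⠿⠿
⠿⠿⠿⠿⠿⠿⠿⠿⠿⠿⠿⠿⠿⠿⠿
⠿⠿⠿⠿⠿⠿⠿⠿⠿⠿⠿⠿⠿⠿⠿
⠀⠀⠀⠀⠀⠀⠀⠀⠀⠀⠀⠀⠀⠀⠀
⠀⠀⠀⠀⠀⠀⠂⠒⠿⣿⠿⠀⠀⠀⠀
⠀⠀⠀⠀⠀⠴⠒⠂⠂⠂⠂⠀⠀⠀⠀
⠀⠀⠀⠀⠀⠴⠒⠂⠂⠒⠒⠀⠀⠀⠀
⠀⠀⠀⠀⠀⠂⠴⣾⠒⠿⠿⠀⠀⠀⠀
⠀⠀⠀⠀⠀⠴⠂⠒⠿⠂⠒⠀⠀⠀⠀
⠀⠀⠀⠀⠀⠂⠂⠒⠴⠒⠒⠀⠀⠀⠀
⠀⠀⠀⠀⠀⠀⠀⠀⠀⠀⠀⠀⠀⠀⠀
⠀⠀⠀⠀⠀⠀⠀⠀⠀⠀⠀⠀⠀⠀⠀
⠀⠀⠀⠀⠀⠀⠀⠀⠀⠀⠀⠀⠀⠀⠀
⠀⠀⠀⠀⠀⠀⠀⠀⠀⠀⠀⠀⠀⠀⠀
⠀⠀⠀⠀⠀⠀⠀⠀⠀⠀⠀⠀⠀⠀⠀

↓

⠿⠿⠿⠿⠿⠿⠿⠿⠿⠿⠿⠿⠿⠿⠿
⠿⠿⠿⠿⠿⠿⠿⠿⠿⠿⠿⠿⠿⠿⠿
⠀⠀⠀⠀⠀⠀⠀⠀⠀⠀⠀⠀⠀⠀⠀
⠀⠀⠀⠀⠀⠀⠂⠒⠿⣿⠿⠀⠀⠀⠀
⠀⠀⠀⠀⠀⠴⠒⠂⠂⠂⠂⠀⠀⠀⠀
⠀⠀⠀⠀⠀⠴⠒⠂⠂⠒⠒⠀⠀⠀⠀
⠀⠀⠀⠀⠀⠂⠴⣿⠒⠿⠿⠀⠀⠀⠀
⠀⠀⠀⠀⠀⠴⠂⣾⠿⠂⠒⠀⠀⠀⠀
⠀⠀⠀⠀⠀⠂⠂⠒⠴⠒⠒⠀⠀⠀⠀
⠀⠀⠀⠀⠀⠒⠂⠂⠿⠒⠀⠀⠀⠀⠀
⠀⠀⠀⠀⠀⠀⠀⠀⠀⠀⠀⠀⠀⠀⠀
⠀⠀⠀⠀⠀⠀⠀⠀⠀⠀⠀⠀⠀⠀⠀
⠀⠀⠀⠀⠀⠀⠀⠀⠀⠀⠀⠀⠀⠀⠀
⠀⠀⠀⠀⠀⠀⠀⠀⠀⠀⠀⠀⠀⠀⠀
⠀⠀⠀⠀⠀⠀⠀⠀⠀⠀⠀⠀⠀⠀⠀

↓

⠿⠿⠿⠿⠿⠿⠿⠿⠿⠿⠿⠿⠿⠿⠿
⠀⠀⠀⠀⠀⠀⠀⠀⠀⠀⠀⠀⠀⠀⠀
⠀⠀⠀⠀⠀⠀⠂⠒⠿⣿⠿⠀⠀⠀⠀
⠀⠀⠀⠀⠀⠴⠒⠂⠂⠂⠂⠀⠀⠀⠀
⠀⠀⠀⠀⠀⠴⠒⠂⠂⠒⠒⠀⠀⠀⠀
⠀⠀⠀⠀⠀⠂⠴⣿⠒⠿⠿⠀⠀⠀⠀
⠀⠀⠀⠀⠀⠴⠂⠒⠿⠂⠒⠀⠀⠀⠀
⠀⠀⠀⠀⠀⠂⠂⣾⠴⠒⠒⠀⠀⠀⠀
⠀⠀⠀⠀⠀⠒⠂⠂⠿⠒⠀⠀⠀⠀⠀
⠀⠀⠀⠀⠀⠿⠒⠒⠒⣿⠀⠀⠀⠀⠀
⠀⠀⠀⠀⠀⠀⠀⠀⠀⠀⠀⠀⠀⠀⠀
⠀⠀⠀⠀⠀⠀⠀⠀⠀⠀⠀⠀⠀⠀⠀
⠀⠀⠀⠀⠀⠀⠀⠀⠀⠀⠀⠀⠀⠀⠀
⠀⠀⠀⠀⠀⠀⠀⠀⠀⠀⠀⠀⠀⠀⠀
⠀⠀⠀⠀⠀⠀⠀⠀⠀⠀⠀⠀⠀⠀⠀

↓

⠀⠀⠀⠀⠀⠀⠀⠀⠀⠀⠀⠀⠀⠀⠀
⠀⠀⠀⠀⠀⠀⠂⠒⠿⣿⠿⠀⠀⠀⠀
⠀⠀⠀⠀⠀⠴⠒⠂⠂⠂⠂⠀⠀⠀⠀
⠀⠀⠀⠀⠀⠴⠒⠂⠂⠒⠒⠀⠀⠀⠀
⠀⠀⠀⠀⠀⠂⠴⣿⠒⠿⠿⠀⠀⠀⠀
⠀⠀⠀⠀⠀⠴⠂⠒⠿⠂⠒⠀⠀⠀⠀
⠀⠀⠀⠀⠀⠂⠂⠒⠴⠒⠒⠀⠀⠀⠀
⠀⠀⠀⠀⠀⠒⠂⣾⠿⠒⠀⠀⠀⠀⠀
⠀⠀⠀⠀⠀⠿⠒⠒⠒⣿⠀⠀⠀⠀⠀
⠀⠀⠀⠀⠀⠴⠒⠒⠂⠿⠀⠀⠀⠀⠀
⠀⠀⠀⠀⠀⠀⠀⠀⠀⠀⠀⠀⠀⠀⠀
⠀⠀⠀⠀⠀⠀⠀⠀⠀⠀⠀⠀⠀⠀⠀
⠀⠀⠀⠀⠀⠀⠀⠀⠀⠀⠀⠀⠀⠀⠀
⠀⠀⠀⠀⠀⠀⠀⠀⠀⠀⠀⠀⠀⠀⠀
⠀⠀⠀⠀⠀⠀⠀⠀⠀⠀⠀⠀⠀⠀⠀

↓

⠀⠀⠀⠀⠀⠀⠂⠒⠿⣿⠿⠀⠀⠀⠀
⠀⠀⠀⠀⠀⠴⠒⠂⠂⠂⠂⠀⠀⠀⠀
⠀⠀⠀⠀⠀⠴⠒⠂⠂⠒⠒⠀⠀⠀⠀
⠀⠀⠀⠀⠀⠂⠴⣿⠒⠿⠿⠀⠀⠀⠀
⠀⠀⠀⠀⠀⠴⠂⠒⠿⠂⠒⠀⠀⠀⠀
⠀⠀⠀⠀⠀⠂⠂⠒⠴⠒⠒⠀⠀⠀⠀
⠀⠀⠀⠀⠀⠒⠂⠂⠿⠒⠀⠀⠀⠀⠀
⠀⠀⠀⠀⠀⠿⠒⣾⠒⣿⠀⠀⠀⠀⠀
⠀⠀⠀⠀⠀⠴⠒⠒⠂⠿⠀⠀⠀⠀⠀
⠀⠀⠀⠀⠀⠂⠴⣿⠒⠒⠀⠀⠀⠀⠀
⠀⠀⠀⠀⠀⠀⠀⠀⠀⠀⠀⠀⠀⠀⠀
⠀⠀⠀⠀⠀⠀⠀⠀⠀⠀⠀⠀⠀⠀⠀
⠀⠀⠀⠀⠀⠀⠀⠀⠀⠀⠀⠀⠀⠀⠀
⠀⠀⠀⠀⠀⠀⠀⠀⠀⠀⠀⠀⠀⠀⠀
⠀⠀⠀⠀⠀⠀⠀⠀⠀⠀⠀⠀⠀⠀⠀

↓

⠀⠀⠀⠀⠀⠴⠒⠂⠂⠂⠂⠀⠀⠀⠀
⠀⠀⠀⠀⠀⠴⠒⠂⠂⠒⠒⠀⠀⠀⠀
⠀⠀⠀⠀⠀⠂⠴⣿⠒⠿⠿⠀⠀⠀⠀
⠀⠀⠀⠀⠀⠴⠂⠒⠿⠂⠒⠀⠀⠀⠀
⠀⠀⠀⠀⠀⠂⠂⠒⠴⠒⠒⠀⠀⠀⠀
⠀⠀⠀⠀⠀⠒⠂⠂⠿⠒⠀⠀⠀⠀⠀
⠀⠀⠀⠀⠀⠿⠒⠒⠒⣿⠀⠀⠀⠀⠀
⠀⠀⠀⠀⠀⠴⠒⣾⠂⠿⠀⠀⠀⠀⠀
⠀⠀⠀⠀⠀⠂⠴⣿⠒⠒⠀⠀⠀⠀⠀
⠀⠀⠀⠀⠀⣿⠂⠂⣿⠂⠀⠀⠀⠀⠀
⠀⠀⠀⠀⠀⠀⠀⠀⠀⠀⠀⠀⠀⠀⠀
⠀⠀⠀⠀⠀⠀⠀⠀⠀⠀⠀⠀⠀⠀⠀
⠀⠀⠀⠀⠀⠀⠀⠀⠀⠀⠀⠀⠀⠀⠀
⠀⠀⠀⠀⠀⠀⠀⠀⠀⠀⠀⠀⠀⠀⠀
⠀⠀⠀⠀⠀⠀⠀⠀⠀⠀⠀⠀⠀⠀⠀

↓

⠀⠀⠀⠀⠀⠴⠒⠂⠂⠒⠒⠀⠀⠀⠀
⠀⠀⠀⠀⠀⠂⠴⣿⠒⠿⠿⠀⠀⠀⠀
⠀⠀⠀⠀⠀⠴⠂⠒⠿⠂⠒⠀⠀⠀⠀
⠀⠀⠀⠀⠀⠂⠂⠒⠴⠒⠒⠀⠀⠀⠀
⠀⠀⠀⠀⠀⠒⠂⠂⠿⠒⠀⠀⠀⠀⠀
⠀⠀⠀⠀⠀⠿⠒⠒⠒⣿⠀⠀⠀⠀⠀
⠀⠀⠀⠀⠀⠴⠒⠒⠂⠿⠀⠀⠀⠀⠀
⠀⠀⠀⠀⠀⠂⠴⣾⠒⠒⠀⠀⠀⠀⠀
⠀⠀⠀⠀⠀⣿⠂⠂⣿⠂⠀⠀⠀⠀⠀
⠀⠀⠀⠀⠀⠂⠿⣿⣿⠒⠀⠀⠀⠀⠀
⠀⠀⠀⠀⠀⠀⠀⠀⠀⠀⠀⠀⠀⠀⠀
⠀⠀⠀⠀⠀⠀⠀⠀⠀⠀⠀⠀⠀⠀⠀
⠀⠀⠀⠀⠀⠀⠀⠀⠀⠀⠀⠀⠀⠀⠀
⠀⠀⠀⠀⠀⠀⠀⠀⠀⠀⠀⠀⠀⠀⠀
⠀⠀⠀⠀⠀⠀⠀⠀⠀⠀⠀⠀⠀⠀⠀

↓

⠀⠀⠀⠀⠀⠂⠴⣿⠒⠿⠿⠀⠀⠀⠀
⠀⠀⠀⠀⠀⠴⠂⠒⠿⠂⠒⠀⠀⠀⠀
⠀⠀⠀⠀⠀⠂⠂⠒⠴⠒⠒⠀⠀⠀⠀
⠀⠀⠀⠀⠀⠒⠂⠂⠿⠒⠀⠀⠀⠀⠀
⠀⠀⠀⠀⠀⠿⠒⠒⠒⣿⠀⠀⠀⠀⠀
⠀⠀⠀⠀⠀⠴⠒⠒⠂⠿⠀⠀⠀⠀⠀
⠀⠀⠀⠀⠀⠂⠴⣿⠒⠒⠀⠀⠀⠀⠀
⠀⠀⠀⠀⠀⣿⠂⣾⣿⠂⠀⠀⠀⠀⠀
⠀⠀⠀⠀⠀⠂⠿⣿⣿⠒⠀⠀⠀⠀⠀
⠀⠀⠀⠀⠀⠒⠴⣿⠂⣿⠀⠀⠀⠀⠀
⠀⠀⠀⠀⠀⠀⠀⠀⠀⠀⠀⠀⠀⠀⠀
⠀⠀⠀⠀⠀⠀⠀⠀⠀⠀⠀⠀⠀⠀⠀
⠀⠀⠀⠀⠀⠀⠀⠀⠀⠀⠀⠀⠀⠀⠀
⠀⠀⠀⠀⠀⠀⠀⠀⠀⠀⠀⠀⠀⠀⠀
⠀⠀⠀⠀⠀⠀⠀⠀⠀⠀⠀⠀⠀⠀⠀

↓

⠀⠀⠀⠀⠀⠴⠂⠒⠿⠂⠒⠀⠀⠀⠀
⠀⠀⠀⠀⠀⠂⠂⠒⠴⠒⠒⠀⠀⠀⠀
⠀⠀⠀⠀⠀⠒⠂⠂⠿⠒⠀⠀⠀⠀⠀
⠀⠀⠀⠀⠀⠿⠒⠒⠒⣿⠀⠀⠀⠀⠀
⠀⠀⠀⠀⠀⠴⠒⠒⠂⠿⠀⠀⠀⠀⠀
⠀⠀⠀⠀⠀⠂⠴⣿⠒⠒⠀⠀⠀⠀⠀
⠀⠀⠀⠀⠀⣿⠂⠂⣿⠂⠀⠀⠀⠀⠀
⠀⠀⠀⠀⠀⠂⠿⣾⣿⠒⠀⠀⠀⠀⠀
⠀⠀⠀⠀⠀⠒⠴⣿⠂⣿⠀⠀⠀⠀⠀
⠀⠀⠀⠀⠀⠂⣿⠒⠴⠂⠀⠀⠀⠀⠀
⠀⠀⠀⠀⠀⠀⠀⠀⠀⠀⠀⠀⠀⠀⠀
⠀⠀⠀⠀⠀⠀⠀⠀⠀⠀⠀⠀⠀⠀⠀
⠀⠀⠀⠀⠀⠀⠀⠀⠀⠀⠀⠀⠀⠀⠀
⠀⠀⠀⠀⠀⠀⠀⠀⠀⠀⠀⠀⠀⠀⠀
⠀⠀⠀⠀⠀⠀⠀⠀⠀⠀⠀⠀⠀⠀⠀

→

⠀⠀⠀⠀⠴⠂⠒⠿⠂⠒⠀⠀⠀⠀⠀
⠀⠀⠀⠀⠂⠂⠒⠴⠒⠒⠀⠀⠀⠀⠀
⠀⠀⠀⠀⠒⠂⠂⠿⠒⠀⠀⠀⠀⠀⠀
⠀⠀⠀⠀⠿⠒⠒⠒⣿⠀⠀⠀⠀⠀⠀
⠀⠀⠀⠀⠴⠒⠒⠂⠿⠀⠀⠀⠀⠀⠀
⠀⠀⠀⠀⠂⠴⣿⠒⠒⠒⠀⠀⠀⠀⠀
⠀⠀⠀⠀⣿⠂⠂⣿⠂⠂⠀⠀⠀⠀⠀
⠀⠀⠀⠀⠂⠿⣿⣾⠒⠂⠀⠀⠀⠀⠀
⠀⠀⠀⠀⠒⠴⣿⠂⣿⣿⠀⠀⠀⠀⠀
⠀⠀⠀⠀⠂⣿⠒⠴⠂⠂⠀⠀⠀⠀⠀
⠀⠀⠀⠀⠀⠀⠀⠀⠀⠀⠀⠀⠀⠀⠀
⠀⠀⠀⠀⠀⠀⠀⠀⠀⠀⠀⠀⠀⠀⠀
⠀⠀⠀⠀⠀⠀⠀⠀⠀⠀⠀⠀⠀⠀⠀
⠀⠀⠀⠀⠀⠀⠀⠀⠀⠀⠀⠀⠀⠀⠀
⠀⠀⠀⠀⠀⠀⠀⠀⠀⠀⠀⠀⠀⠀⠀

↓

⠀⠀⠀⠀⠂⠂⠒⠴⠒⠒⠀⠀⠀⠀⠀
⠀⠀⠀⠀⠒⠂⠂⠿⠒⠀⠀⠀⠀⠀⠀
⠀⠀⠀⠀⠿⠒⠒⠒⣿⠀⠀⠀⠀⠀⠀
⠀⠀⠀⠀⠴⠒⠒⠂⠿⠀⠀⠀⠀⠀⠀
⠀⠀⠀⠀⠂⠴⣿⠒⠒⠒⠀⠀⠀⠀⠀
⠀⠀⠀⠀⣿⠂⠂⣿⠂⠂⠀⠀⠀⠀⠀
⠀⠀⠀⠀⠂⠿⣿⣿⠒⠂⠀⠀⠀⠀⠀
⠀⠀⠀⠀⠒⠴⣿⣾⣿⣿⠀⠀⠀⠀⠀
⠀⠀⠀⠀⠂⣿⠒⠴⠂⠂⠀⠀⠀⠀⠀
⠀⠀⠀⠀⠀⠒⣿⣿⣿⠒⠀⠀⠀⠀⠀
⠀⠀⠀⠀⠀⠀⠀⠀⠀⠀⠀⠀⠀⠀⠀
⠀⠀⠀⠀⠀⠀⠀⠀⠀⠀⠀⠀⠀⠀⠀
⠀⠀⠀⠀⠀⠀⠀⠀⠀⠀⠀⠀⠀⠀⠀
⠀⠀⠀⠀⠀⠀⠀⠀⠀⠀⠀⠀⠀⠀⠀
⠀⠀⠀⠀⠀⠀⠀⠀⠀⠀⠀⠀⠀⠀⠀

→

⠀⠀⠀⠂⠂⠒⠴⠒⠒⠀⠀⠀⠀⠀⠀
⠀⠀⠀⠒⠂⠂⠿⠒⠀⠀⠀⠀⠀⠀⠀
⠀⠀⠀⠿⠒⠒⠒⣿⠀⠀⠀⠀⠀⠀⠀
⠀⠀⠀⠴⠒⠒⠂⠿⠀⠀⠀⠀⠀⠀⠀
⠀⠀⠀⠂⠴⣿⠒⠒⠒⠀⠀⠀⠀⠀⠀
⠀⠀⠀⣿⠂⠂⣿⠂⠂⠒⠀⠀⠀⠀⠀
⠀⠀⠀⠂⠿⣿⣿⠒⠂⠒⠀⠀⠀⠀⠀
⠀⠀⠀⠒⠴⣿⠂⣾⣿⠂⠀⠀⠀⠀⠀
⠀⠀⠀⠂⣿⠒⠴⠂⠂⠿⠀⠀⠀⠀⠀
⠀⠀⠀⠀⠒⣿⣿⣿⠒⠒⠀⠀⠀⠀⠀
⠀⠀⠀⠀⠀⠀⠀⠀⠀⠀⠀⠀⠀⠀⠀
⠀⠀⠀⠀⠀⠀⠀⠀⠀⠀⠀⠀⠀⠀⠀
⠀⠀⠀⠀⠀⠀⠀⠀⠀⠀⠀⠀⠀⠀⠀
⠀⠀⠀⠀⠀⠀⠀⠀⠀⠀⠀⠀⠀⠀⠀
⠀⠀⠀⠀⠀⠀⠀⠀⠀⠀⠀⠀⠀⠀⠀

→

⠀⠀⠂⠂⠒⠴⠒⠒⠀⠀⠀⠀⠀⠀⠿
⠀⠀⠒⠂⠂⠿⠒⠀⠀⠀⠀⠀⠀⠀⠿
⠀⠀⠿⠒⠒⠒⣿⠀⠀⠀⠀⠀⠀⠀⠿
⠀⠀⠴⠒⠒⠂⠿⠀⠀⠀⠀⠀⠀⠀⠿
⠀⠀⠂⠴⣿⠒⠒⠒⠀⠀⠀⠀⠀⠀⠿
⠀⠀⣿⠂⠂⣿⠂⠂⠒⣿⠀⠀⠀⠀⠿
⠀⠀⠂⠿⣿⣿⠒⠂⠒⣿⠀⠀⠀⠀⠿
⠀⠀⠒⠴⣿⠂⣿⣾⠂⠒⠀⠀⠀⠀⠿
⠀⠀⠂⣿⠒⠴⠂⠂⠿⠒⠀⠀⠀⠀⠿
⠀⠀⠀⠒⣿⣿⣿⠒⠒⠴⠀⠀⠀⠀⠿
⠀⠀⠀⠀⠀⠀⠀⠀⠀⠀⠀⠀⠀⠀⠿
⠀⠀⠀⠀⠀⠀⠀⠀⠀⠀⠀⠀⠀⠀⠿
⠀⠀⠀⠀⠀⠀⠀⠀⠀⠀⠀⠀⠀⠀⠿
⠀⠀⠀⠀⠀⠀⠀⠀⠀⠀⠀⠀⠀⠀⠿
⠀⠀⠀⠀⠀⠀⠀⠀⠀⠀⠀⠀⠀⠀⠿

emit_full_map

⠀⠂⠒⠿⣿⠿⠀⠀
⠴⠒⠂⠂⠂⠂⠀⠀
⠴⠒⠂⠂⠒⠒⠀⠀
⠂⠴⣿⠒⠿⠿⠀⠀
⠴⠂⠒⠿⠂⠒⠀⠀
⠂⠂⠒⠴⠒⠒⠀⠀
⠒⠂⠂⠿⠒⠀⠀⠀
⠿⠒⠒⠒⣿⠀⠀⠀
⠴⠒⠒⠂⠿⠀⠀⠀
⠂⠴⣿⠒⠒⠒⠀⠀
⣿⠂⠂⣿⠂⠂⠒⣿
⠂⠿⣿⣿⠒⠂⠒⣿
⠒⠴⣿⠂⣿⣾⠂⠒
⠂⣿⠒⠴⠂⠂⠿⠒
⠀⠒⣿⣿⣿⠒⠒⠴


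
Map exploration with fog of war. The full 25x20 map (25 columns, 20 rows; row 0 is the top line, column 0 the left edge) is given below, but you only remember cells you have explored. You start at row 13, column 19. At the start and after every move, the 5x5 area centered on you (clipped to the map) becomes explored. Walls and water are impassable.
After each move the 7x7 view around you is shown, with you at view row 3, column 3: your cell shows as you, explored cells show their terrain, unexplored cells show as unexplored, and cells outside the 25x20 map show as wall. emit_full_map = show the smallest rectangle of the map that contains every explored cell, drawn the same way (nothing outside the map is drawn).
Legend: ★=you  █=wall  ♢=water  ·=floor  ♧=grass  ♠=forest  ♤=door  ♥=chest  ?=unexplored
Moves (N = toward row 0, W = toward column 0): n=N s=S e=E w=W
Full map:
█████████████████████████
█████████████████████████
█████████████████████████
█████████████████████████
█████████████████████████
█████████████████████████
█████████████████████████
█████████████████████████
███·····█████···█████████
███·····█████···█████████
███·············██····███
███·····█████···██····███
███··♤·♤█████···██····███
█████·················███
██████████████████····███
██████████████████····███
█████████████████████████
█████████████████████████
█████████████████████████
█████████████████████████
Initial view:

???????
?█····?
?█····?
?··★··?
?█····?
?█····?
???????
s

?█····?
?█····?
?·····?
?█·★··?
?█····?
?█████?
???????

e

█····??
█····█?
·····█?
█··★·█?
█····█?
██████?
???????

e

····???
····██?
····██?
···★██?
····██?
██████?
???????

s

····██?
····██?
····██?
···★██?
██████?
?█████?
???????

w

█····██
·····██
█····██
█··★·██
███████
?██████
???????

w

?█····█
?·····█
?█····█
?█·★··█
?██████
?██████
???????

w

??█····
?······
?██····
?██★···
?██████
?██████
???????

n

??█····
?██····
?······
?██★···
?██····
?██████
?██████

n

???????
?██····
?██····
?··★···
?██····
?██····
?██████

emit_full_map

██····??
██····██
··★···██
██····██
██····██
████████
████████

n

???????
?██···?
?██····
?██★···
?······
?██····
?██····

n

???????
?█████?
?██···?
?██★···
?██····
?······
?██····

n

???????
?█████?
?█████?
?██★··?
?██····
?██····
?······

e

???????
██████?
██████?
██·★··?
██····?
██····█
······█

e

???????
██████?
██████?
█··★·█?
█····█?
█····██
·····██

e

???????
██████?
██████?
···★██?
····██?
····██?
····██?

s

██████?
██████?
····██?
···★██?
····██?
····██?
····██?

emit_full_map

████████
████████
██····██
██···★██
██····██
······██
██····██
██····██
████████
████████

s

██████?
····██?
····██?
···★██?
····██?
····██?
····██?

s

····██?
····██?
····██?
···★██?
····██?
····██?
██████?

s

····██?
····██?
····██?
···★██?
····██?
██████?
██████?

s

····██?
····██?
····██?
···★██?
██████?
██████?
???????

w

█····██
·····██
█····██
█··★·██
███████
███████
???????

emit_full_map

████████
████████
██····██
██····██
██····██
······██
██····██
██··★·██
████████
████████

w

██····█
······█
██····█
██·★··█
███████
███████
???????

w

?██····
?······
?██····
?██★···
?██████
?██████
???????

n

?██····
?██····
?······
?██★···
?██····
?██████
?██████

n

?██····
?██····
?██····
?··★···
?██····
?██····
?██████

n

?██████
?██····
?██····
?██★···
?······
?██····
?██····

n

?██████
?██████
?██····
?██★···
?██····
?······
?██····

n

???????
?██████
?██████
?██★···
?██····
?██····
?······

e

???????
███████
███████
██·★··█
██····█
██····█
······█

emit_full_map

████████
████████
██·★··██
██····██
██····██
······██
██····██
██····██
████████
████████


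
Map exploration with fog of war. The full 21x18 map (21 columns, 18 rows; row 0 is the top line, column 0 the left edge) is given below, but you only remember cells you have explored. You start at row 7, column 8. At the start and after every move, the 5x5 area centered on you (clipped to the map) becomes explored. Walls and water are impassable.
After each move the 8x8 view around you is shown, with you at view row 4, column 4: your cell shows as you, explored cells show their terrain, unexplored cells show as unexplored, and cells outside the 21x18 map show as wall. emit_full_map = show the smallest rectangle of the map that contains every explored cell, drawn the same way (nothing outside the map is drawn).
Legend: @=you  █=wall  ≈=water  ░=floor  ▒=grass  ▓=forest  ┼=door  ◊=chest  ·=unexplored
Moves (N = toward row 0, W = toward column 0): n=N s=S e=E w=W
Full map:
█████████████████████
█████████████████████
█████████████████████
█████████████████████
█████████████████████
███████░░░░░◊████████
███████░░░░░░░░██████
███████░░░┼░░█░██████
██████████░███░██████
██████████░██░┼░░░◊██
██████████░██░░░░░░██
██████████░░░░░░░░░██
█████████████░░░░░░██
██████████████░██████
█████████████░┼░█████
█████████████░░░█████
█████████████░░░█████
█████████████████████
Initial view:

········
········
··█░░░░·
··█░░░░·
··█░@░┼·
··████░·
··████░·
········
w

········
········
··██░░░░
··██░░░░
··██@░░┼
··█████░
··█████░
········

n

········
········
··█████·
··██░░░░
··██@░░░
··██░░░┼
··█████░
··█████░

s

········
··█████·
··██░░░░
··██░░░░
··██@░░┼
··█████░
··█████░
········

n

········
········
··█████·
··██░░░░
··██@░░░
··██░░░┼
··█████░
··█████░

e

········
········
·██████·
·██░░░░·
·██░@░░·
·██░░░┼·
·█████░·
·█████░·

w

········
········
··██████
··██░░░░
··██@░░░
··██░░░┼
··█████░
··█████░

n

········
········
··█████·
··██████
··██@░░░
··██░░░░
··██░░░┼
··█████░

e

········
········
·██████·
·██████·
·██░@░░·
·██░░░░·
·██░░░┼·
·█████░·

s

········
·██████·
·██████·
·██░░░░·
·██░@░░·
·██░░░┼·
·█████░·
·█████░·

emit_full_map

██████
██████
██░░░░
██░@░░
██░░░┼
█████░
█████░

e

········
██████··
███████·
██░░░░░·
██░░@░░·
██░░░┼░·
█████░█·
█████░··

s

██████··
███████·
██░░░░░·
██░░░░░·
██░░@┼░·
█████░█·
█████░█·
········

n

········
██████··
███████·
██░░░░░·
██░░@░░·
██░░░┼░·
█████░█·
█████░█·

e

········
█████···
███████·
█░░░░░◊·
█░░░@░░·
█░░░┼░░·
████░██·
████░█··

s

█████···
███████·
█░░░░░◊·
█░░░░░░·
█░░░@░░·
████░██·
████░██·
········

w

██████··
████████
██░░░░░◊
██░░░░░░
██░░@┼░░
█████░██
█████░██
········

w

·██████·
·███████
·██░░░░░
·██░░░░░
·██░@░┼░
·█████░█
·█████░█
········

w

··██████
··██████
··██░░░░
··██░░░░
··██@░░┼
··█████░
··█████░
········

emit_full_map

██████··
████████
██░░░░░◊
██░░░░░░
██@░░┼░░
█████░██
█████░██

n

········
··██████
··██████
··██░░░░
··██@░░░
··██░░░┼
··█████░
··█████░

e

········
·██████·
·███████
·██░░░░░
·██░@░░░
·██░░░┼░
·█████░█
·█████░█

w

········
··██████
··██████
··██░░░░
··██@░░░
··██░░░┼
··█████░
··█████░

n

········
········
··██████
··██████
··██@░░░
··██░░░░
··██░░░┼
··█████░


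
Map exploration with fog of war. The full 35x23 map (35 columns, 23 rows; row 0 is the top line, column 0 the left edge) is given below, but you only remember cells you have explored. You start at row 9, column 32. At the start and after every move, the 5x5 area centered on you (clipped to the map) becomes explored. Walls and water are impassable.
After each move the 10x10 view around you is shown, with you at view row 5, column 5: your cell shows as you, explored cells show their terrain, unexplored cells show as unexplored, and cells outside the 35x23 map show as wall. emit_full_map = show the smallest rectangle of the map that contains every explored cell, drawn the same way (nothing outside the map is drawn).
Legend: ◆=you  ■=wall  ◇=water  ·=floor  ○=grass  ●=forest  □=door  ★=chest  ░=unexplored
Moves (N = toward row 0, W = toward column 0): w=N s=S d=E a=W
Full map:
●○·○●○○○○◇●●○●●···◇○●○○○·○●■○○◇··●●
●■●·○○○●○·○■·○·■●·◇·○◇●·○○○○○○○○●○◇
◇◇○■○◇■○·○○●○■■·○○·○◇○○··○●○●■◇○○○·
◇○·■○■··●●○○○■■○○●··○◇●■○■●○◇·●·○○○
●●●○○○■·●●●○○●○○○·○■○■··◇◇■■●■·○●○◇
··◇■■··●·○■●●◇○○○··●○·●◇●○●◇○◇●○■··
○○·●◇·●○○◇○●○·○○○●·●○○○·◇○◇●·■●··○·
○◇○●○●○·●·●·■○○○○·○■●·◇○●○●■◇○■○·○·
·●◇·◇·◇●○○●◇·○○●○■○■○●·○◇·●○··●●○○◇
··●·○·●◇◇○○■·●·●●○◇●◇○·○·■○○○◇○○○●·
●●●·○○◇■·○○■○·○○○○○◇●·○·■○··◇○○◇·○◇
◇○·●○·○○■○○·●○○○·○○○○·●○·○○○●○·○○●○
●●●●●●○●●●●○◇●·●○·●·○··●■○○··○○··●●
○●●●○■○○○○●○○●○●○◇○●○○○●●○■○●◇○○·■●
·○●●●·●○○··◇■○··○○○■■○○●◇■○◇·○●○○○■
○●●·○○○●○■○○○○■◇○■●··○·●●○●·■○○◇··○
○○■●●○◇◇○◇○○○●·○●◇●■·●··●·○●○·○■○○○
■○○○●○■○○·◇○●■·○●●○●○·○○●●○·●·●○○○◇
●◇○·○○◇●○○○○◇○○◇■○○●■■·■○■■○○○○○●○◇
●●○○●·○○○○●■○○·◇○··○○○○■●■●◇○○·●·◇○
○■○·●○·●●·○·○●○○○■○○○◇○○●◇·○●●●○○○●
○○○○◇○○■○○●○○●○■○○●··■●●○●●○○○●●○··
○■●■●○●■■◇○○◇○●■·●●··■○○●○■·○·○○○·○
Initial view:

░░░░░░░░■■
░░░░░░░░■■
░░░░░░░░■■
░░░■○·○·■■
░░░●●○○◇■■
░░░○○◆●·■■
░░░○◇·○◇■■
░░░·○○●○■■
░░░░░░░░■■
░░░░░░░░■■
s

░░░░░░░░■■
░░░░░░░░■■
░░░■○·○·■■
░░░●●○○◇■■
░░░○○○●·■■
░░░○◇◆○◇■■
░░░·○○●○■■
░░░○··●●■■
░░░░░░░░■■
░░░░░░░░■■

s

░░░░░░░░■■
░░░■○·○·■■
░░░●●○○◇■■
░░░○○○●·■■
░░░○◇·○◇■■
░░░·○◆●○■■
░░░○··●●■■
░░░○○·■●■■
░░░░░░░░■■
░░░░░░░░■■

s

░░░■○·○·■■
░░░●●○○◇■■
░░░○○○●·■■
░░░○◇·○◇■■
░░░·○○●○■■
░░░○·◆●●■■
░░░○○·■●■■
░░░●○○○■■■
░░░░░░░░■■
░░░░░░░░■■

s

░░░●●○○◇■■
░░░○○○●·■■
░░░○◇·○◇■■
░░░·○○●○■■
░░░○··●●■■
░░░○○◆■●■■
░░░●○○○■■■
░░░○◇··○■■
░░░░░░░░■■
░░░░░░░░■■

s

░░░○○○●·■■
░░░○◇·○◇■■
░░░·○○●○■■
░░░○··●●■■
░░░○○·■●■■
░░░●○◆○■■■
░░░○◇··○■■
░░░○■○○○■■
░░░░░░░░■■
░░░░░░░░■■

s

░░░○◇·○◇■■
░░░·○○●○■■
░░░○··●●■■
░░░○○·■●■■
░░░●○○○■■■
░░░○◇◆·○■■
░░░○■○○○■■
░░░●○○○◇■■
░░░░░░░░■■
░░░░░░░░■■

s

░░░·○○●○■■
░░░○··●●■■
░░░○○·■●■■
░░░●○○○■■■
░░░○◇··○■■
░░░○■◆○○■■
░░░●○○○◇■■
░░░○○●○◇■■
░░░░░░░░■■
░░░░░░░░■■

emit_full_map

■○·○·
●●○○◇
○○○●·
○◇·○◇
·○○●○
○··●●
○○·■●
●○○○■
○◇··○
○■◆○○
●○○○◇
○○●○◇

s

░░░○··●●■■
░░░○○·■●■■
░░░●○○○■■■
░░░○◇··○■■
░░░○■○○○■■
░░░●○◆○◇■■
░░░○○●○◇■■
░░░·●·◇○■■
░░░░░░░░■■
░░░░░░░░■■

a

░░░░○··●●■
░░░░○○·■●■
░░░░●○○○■■
░░░○○◇··○■
░░░·○■○○○■
░░░·●◆○○◇■
░░░○○○●○◇■
░░░○·●·◇○■
░░░░░░░░░■
░░░░░░░░░■

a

░░░░░○··●●
░░░░░○○·■●
░░░░░●○○○■
░░░■○○◇··○
░░░○·○■○○○
░░░●·◆○○○◇
░░░○○○○●○◇
░░░○○·●·◇○
░░░░░░░░░░
░░░░░░░░░░

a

░░░░░░○··●
░░░░░░○○·■
░░░░░░●○○○
░░░·■○○◇··
░░░●○·○■○○
░░░·●◆●○○○
░░░○○○○○●○
░░░◇○○·●·◇
░░░░░░░░░░
░░░░░░░░░░

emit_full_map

░░░■○·○·
░░░●●○○◇
░░░○○○●·
░░░○◇·○◇
░░░·○○●○
░░░○··●●
░░░○○·■●
░░░●○○○■
·■○○◇··○
●○·○■○○○
·●◆●○○○◇
○○○○○●○◇
◇○○·●·◇○

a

░░░░░░░○··
░░░░░░░○○·
░░░░░░░●○○
░░░●·■○○◇·
░░░○●○·○■○
░░░○·◆·●○○
░░░■○○○○○●
░░░●◇○○·●·
░░░░░░░░░░
░░░░░░░░░░

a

░░░░░░░░○·
░░░░░░░░○○
░░░░░░░░●○
░░░○●·■○○◇
░░░·○●○·○■
░░░●○◆●·●○
░░░■■○○○○○
░░░■●◇○○·●
░░░░░░░░░░
░░░░░░░░░░

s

░░░░░░░░○○
░░░░░░░░●○
░░░○●·■○○◇
░░░·○●○·○■
░░░●○·●·●○
░░░■■◆○○○○
░░░■●◇○○·●
░░░◇·○●●░░
░░░░░░░░░░
░░░░░░░░░░

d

░░░░░░░○○·
░░░░░░░●○○
░░○●·■○○◇·
░░·○●○·○■○
░░●○·●·●○○
░░■■○◆○○○●
░░■●◇○○·●·
░░◇·○●●●░░
░░░░░░░░░░
░░░░░░░░░░

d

░░░░░░○○·■
░░░░░░●○○○
░○●·■○○◇··
░·○●○·○■○○
░●○·●·●○○○
░■■○○◆○○●○
░■●◇○○·●·◇
░◇·○●●●○░░
░░░░░░░░░░
░░░░░░░░░░

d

░░░░░○○·■●
░░░░░●○○○■
○●·■○○◇··○
·○●○·○■○○○
●○·●·●○○○◇
■■○○○◆○●○◇
■●◇○○·●·◇○
◇·○●●●○○░░
░░░░░░░░░░
░░░░░░░░░░

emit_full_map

░░░░░■○·○·
░░░░░●●○○◇
░░░░░○○○●·
░░░░░○◇·○◇
░░░░░·○○●○
░░░░░○··●●
░░░░░○○·■●
░░░░░●○○○■
○●·■○○◇··○
·○●○·○■○○○
●○·●·●○○○◇
■■○○○◆○●○◇
■●◇○○·●·◇○
◇·○●●●○○░░

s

░░░░░●○○○■
○●·■○○◇··○
·○●○·○■○○○
●○·●·●○○○◇
■■○○○○○●○◇
■●◇○○◆●·◇○
◇·○●●●○○░░
░░░○○●●○░░
░░░░░░░░░░
■■■■■■■■■■

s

○●·■○○◇··○
·○●○·○■○○○
●○·●·●○○○◇
■■○○○○○●○◇
■●◇○○·●·◇○
◇·○●●◆○○░░
░░░○○●●○░░
░░░○·○○○░░
■■■■■■■■■■
■■■■■■■■■■

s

·○●○·○■○○○
●○·●·●○○○◇
■■○○○○○●○◇
■●◇○○·●·◇○
◇·○●●●○○░░
░░░○○◆●○░░
░░░○·○○○░░
■■■■■■■■■■
■■■■■■■■■■
■■■■■■■■■■

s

●○·●·●○○○◇
■■○○○○○●○◇
■●◇○○·●·◇○
◇·○●●●○○░░
░░░○○●●○░░
░░░○·◆○○░░
■■■■■■■■■■
■■■■■■■■■■
■■■■■■■■■■
■■■■■■■■■■

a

░●○·●·●○○○
░■■○○○○○●○
░■●◇○○·●·◇
░◇·○●●●○○░
░░░○○○●●○░
░░░·○◆○○○░
■■■■■■■■■■
■■■■■■■■■■
■■■■■■■■■■
■■■■■■■■■■

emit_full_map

░░░░░■○·○·
░░░░░●●○○◇
░░░░░○○○●·
░░░░░○◇·○◇
░░░░░·○○●○
░░░░░○··●●
░░░░░○○·■●
░░░░░●○○○■
○●·■○○◇··○
·○●○·○■○○○
●○·●·●○○○◇
■■○○○○○●○◇
■●◇○○·●·◇○
◇·○●●●○○░░
░░○○○●●○░░
░░·○◆○○○░░
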